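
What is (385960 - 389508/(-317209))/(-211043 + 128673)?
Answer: -61215187574/13064252665 ≈ -4.6857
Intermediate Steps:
(385960 - 389508/(-317209))/(-211043 + 128673) = (385960 - 389508*(-1/317209))/(-82370) = (385960 + 389508/317209)*(-1/82370) = (122430375148/317209)*(-1/82370) = -61215187574/13064252665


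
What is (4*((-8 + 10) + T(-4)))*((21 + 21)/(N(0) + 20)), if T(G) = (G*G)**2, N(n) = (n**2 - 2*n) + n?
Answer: 10836/5 ≈ 2167.2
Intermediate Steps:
N(n) = n**2 - n
T(G) = G**4 (T(G) = (G**2)**2 = G**4)
(4*((-8 + 10) + T(-4)))*((21 + 21)/(N(0) + 20)) = (4*((-8 + 10) + (-4)**4))*((21 + 21)/(0*(-1 + 0) + 20)) = (4*(2 + 256))*(42/(0*(-1) + 20)) = (4*258)*(42/(0 + 20)) = 1032*(42/20) = 1032*(42*(1/20)) = 1032*(21/10) = 10836/5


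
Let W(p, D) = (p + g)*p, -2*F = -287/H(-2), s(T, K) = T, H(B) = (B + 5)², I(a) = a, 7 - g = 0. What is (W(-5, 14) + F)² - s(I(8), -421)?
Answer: 8857/324 ≈ 27.336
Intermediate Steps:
g = 7 (g = 7 - 1*0 = 7 + 0 = 7)
H(B) = (5 + B)²
F = 287/18 (F = -(-287)/(2*((5 - 2)²)) = -(-287)/(2*(3²)) = -(-287)/(2*9) = -½*(-287/9) = 287/18 ≈ 15.944)
W(p, D) = p*(7 + p) (W(p, D) = (p + 7)*p = (7 + p)*p = p*(7 + p))
(W(-5, 14) + F)² - s(I(8), -421) = (-5*(7 - 5) + 287/18)² - 1*8 = (-5*2 + 287/18)² - 8 = (-10 + 287/18)² - 8 = (107/18)² - 8 = 11449/324 - 8 = 8857/324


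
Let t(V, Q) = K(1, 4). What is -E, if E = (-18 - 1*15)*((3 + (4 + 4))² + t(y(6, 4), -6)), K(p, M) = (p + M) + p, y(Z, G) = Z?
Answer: 4191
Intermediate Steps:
K(p, M) = M + 2*p (K(p, M) = (M + p) + p = M + 2*p)
t(V, Q) = 6 (t(V, Q) = 4 + 2*1 = 4 + 2 = 6)
E = -4191 (E = (-18 - 1*15)*((3 + (4 + 4))² + 6) = (-18 - 15)*((3 + 8)² + 6) = -33*(11² + 6) = -33*(121 + 6) = -33*127 = -4191)
-E = -1*(-4191) = 4191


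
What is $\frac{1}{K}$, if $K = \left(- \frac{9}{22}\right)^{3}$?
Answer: $- \frac{10648}{729} \approx -14.606$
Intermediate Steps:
$K = - \frac{729}{10648}$ ($K = \left(\left(-9\right) \frac{1}{22}\right)^{3} = \left(- \frac{9}{22}\right)^{3} = - \frac{729}{10648} \approx -0.068464$)
$\frac{1}{K} = \frac{1}{- \frac{729}{10648}} = - \frac{10648}{729}$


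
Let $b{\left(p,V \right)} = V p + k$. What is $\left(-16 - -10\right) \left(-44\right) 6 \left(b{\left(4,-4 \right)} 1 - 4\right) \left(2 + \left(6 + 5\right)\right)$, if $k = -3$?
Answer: $-473616$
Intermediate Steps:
$b{\left(p,V \right)} = -3 + V p$ ($b{\left(p,V \right)} = V p - 3 = -3 + V p$)
$\left(-16 - -10\right) \left(-44\right) 6 \left(b{\left(4,-4 \right)} 1 - 4\right) \left(2 + \left(6 + 5\right)\right) = \left(-16 - -10\right) \left(-44\right) 6 \left(\left(-3 - 16\right) 1 - 4\right) \left(2 + \left(6 + 5\right)\right) = \left(-16 + 10\right) \left(-44\right) 6 \left(\left(-3 - 16\right) 1 - 4\right) \left(2 + 11\right) = \left(-6\right) \left(-44\right) 6 \left(\left(-19\right) 1 - 4\right) 13 = 264 \cdot 6 \left(-19 - 4\right) 13 = 264 \cdot 6 \left(\left(-23\right) 13\right) = 264 \cdot 6 \left(-299\right) = 264 \left(-1794\right) = -473616$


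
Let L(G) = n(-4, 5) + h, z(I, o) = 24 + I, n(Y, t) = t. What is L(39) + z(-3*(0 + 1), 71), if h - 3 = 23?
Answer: 52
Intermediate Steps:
h = 26 (h = 3 + 23 = 26)
L(G) = 31 (L(G) = 5 + 26 = 31)
L(39) + z(-3*(0 + 1), 71) = 31 + (24 - 3*(0 + 1)) = 31 + (24 - 3*1) = 31 + (24 - 3) = 31 + 21 = 52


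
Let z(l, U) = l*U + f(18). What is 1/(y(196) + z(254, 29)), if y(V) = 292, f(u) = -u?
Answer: 1/7640 ≈ 0.00013089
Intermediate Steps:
z(l, U) = -18 + U*l (z(l, U) = l*U - 1*18 = U*l - 18 = -18 + U*l)
1/(y(196) + z(254, 29)) = 1/(292 + (-18 + 29*254)) = 1/(292 + (-18 + 7366)) = 1/(292 + 7348) = 1/7640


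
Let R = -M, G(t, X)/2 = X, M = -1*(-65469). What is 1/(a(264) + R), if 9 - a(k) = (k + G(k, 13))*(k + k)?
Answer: -1/218580 ≈ -4.5750e-6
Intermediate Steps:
M = 65469
G(t, X) = 2*X
a(k) = 9 - 2*k*(26 + k) (a(k) = 9 - (k + 2*13)*(k + k) = 9 - (k + 26)*2*k = 9 - (26 + k)*2*k = 9 - 2*k*(26 + k))
R = -65469 (R = -1*65469 = -65469)
1/(a(264) + R) = 1/((9 - 52*264 - 2*264**2) - 65469) = 1/((9 - 13728 - 2*69696) - 65469) = 1/((9 - 13728 - 139392) - 65469) = 1/(-153111 - 65469) = 1/(-218580) = -1/218580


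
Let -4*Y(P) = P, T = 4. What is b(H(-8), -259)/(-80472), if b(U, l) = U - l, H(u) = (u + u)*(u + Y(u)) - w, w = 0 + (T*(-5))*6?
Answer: -475/80472 ≈ -0.0059027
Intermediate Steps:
w = -120 (w = 0 + (4*(-5))*6 = 0 - 20*6 = 0 - 120 = -120)
Y(P) = -P/4
H(u) = 120 + 3*u²/2 (H(u) = (u + u)*(u - u/4) - 1*(-120) = (2*u)*(3*u/4) + 120 = 3*u²/2 + 120 = 120 + 3*u²/2)
b(H(-8), -259)/(-80472) = ((120 + (3/2)*(-8)²) - 1*(-259))/(-80472) = ((120 + (3/2)*64) + 259)*(-1/80472) = ((120 + 96) + 259)*(-1/80472) = (216 + 259)*(-1/80472) = 475*(-1/80472) = -475/80472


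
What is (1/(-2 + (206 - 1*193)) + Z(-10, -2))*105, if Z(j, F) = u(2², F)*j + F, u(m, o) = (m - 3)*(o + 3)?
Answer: -13755/11 ≈ -1250.5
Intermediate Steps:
u(m, o) = (-3 + m)*(3 + o)
Z(j, F) = F + j*(3 + F) (Z(j, F) = (-9 - 3*F + 3*2² + 2²*F)*j + F = (-9 - 3*F + 3*4 + 4*F)*j + F = (-9 - 3*F + 12 + 4*F)*j + F = (3 + F)*j + F = j*(3 + F) + F = F + j*(3 + F))
(1/(-2 + (206 - 1*193)) + Z(-10, -2))*105 = (1/(-2 + (206 - 1*193)) + (-2 - 10*(3 - 2)))*105 = (1/(-2 + (206 - 193)) + (-2 - 10*1))*105 = (1/(-2 + 13) + (-2 - 10))*105 = (1/11 - 12)*105 = -131/11*105 = -13755/11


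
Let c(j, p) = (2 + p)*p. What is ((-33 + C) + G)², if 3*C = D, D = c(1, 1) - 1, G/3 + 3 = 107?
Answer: 703921/9 ≈ 78214.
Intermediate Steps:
c(j, p) = p*(2 + p)
G = 312 (G = -9 + 3*107 = -9 + 321 = 312)
D = 2 (D = 1*(2 + 1) - 1 = 1*3 - 1 = 3 - 1 = 2)
C = ⅔ (C = (⅓)*2 = ⅔ ≈ 0.66667)
((-33 + C) + G)² = ((-33 + ⅔) + 312)² = (-97/3 + 312)² = (839/3)² = 703921/9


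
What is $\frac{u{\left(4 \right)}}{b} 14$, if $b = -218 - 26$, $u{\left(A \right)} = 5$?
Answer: $- \frac{35}{122} \approx -0.28689$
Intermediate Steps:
$b = -244$
$\frac{u{\left(4 \right)}}{b} 14 = \frac{5}{-244} \cdot 14 = 5 \left(- \frac{1}{244}\right) 14 = \left(- \frac{5}{244}\right) 14 = - \frac{35}{122}$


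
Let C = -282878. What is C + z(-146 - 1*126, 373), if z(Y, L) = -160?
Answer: -283038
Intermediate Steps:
C + z(-146 - 1*126, 373) = -282878 - 160 = -283038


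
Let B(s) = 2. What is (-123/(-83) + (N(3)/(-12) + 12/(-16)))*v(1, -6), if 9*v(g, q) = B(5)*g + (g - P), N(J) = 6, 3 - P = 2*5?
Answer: 385/1494 ≈ 0.25770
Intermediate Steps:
P = -7 (P = 3 - 2*5 = 3 - 1*10 = 3 - 10 = -7)
v(g, q) = 7/9 + g/3 (v(g, q) = (2*g + (g - 1*(-7)))/9 = (2*g + (g + 7))/9 = (2*g + (7 + g))/9 = (7 + 3*g)/9 = 7/9 + g/3)
(-123/(-83) + (N(3)/(-12) + 12/(-16)))*v(1, -6) = (-123/(-83) + (6/(-12) + 12/(-16)))*(7/9 + (⅓)*1) = (-123*(-1/83) + (6*(-1/12) + 12*(-1/16)))*(7/9 + ⅓) = (123/83 + (-½ - ¾))*(10/9) = (123/83 - 5/4)*(10/9) = (77/332)*(10/9) = 385/1494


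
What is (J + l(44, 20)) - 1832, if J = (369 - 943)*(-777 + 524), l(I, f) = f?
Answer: 143410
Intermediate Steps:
J = 145222 (J = -574*(-253) = 145222)
(J + l(44, 20)) - 1832 = (145222 + 20) - 1832 = 145242 - 1832 = 143410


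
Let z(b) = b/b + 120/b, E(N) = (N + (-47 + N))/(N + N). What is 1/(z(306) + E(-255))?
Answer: 510/1267 ≈ 0.40253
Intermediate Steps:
E(N) = (-47 + 2*N)/(2*N) (E(N) = (-47 + 2*N)/((2*N)) = (-47 + 2*N)*(1/(2*N)) = (-47 + 2*N)/(2*N))
z(b) = 1 + 120/b
1/(z(306) + E(-255)) = 1/((120 + 306)/306 + (-47/2 - 255)/(-255)) = 1/((1/306)*426 - 1/255*(-557/2)) = 1/(71/51 + 557/510) = 1/(1267/510) = 510/1267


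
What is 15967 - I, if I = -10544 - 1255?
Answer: 27766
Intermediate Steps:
I = -11799
15967 - I = 15967 - 1*(-11799) = 15967 + 11799 = 27766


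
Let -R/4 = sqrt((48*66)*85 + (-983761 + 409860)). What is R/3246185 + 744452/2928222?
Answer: 372226/1464111 - 4*I*sqrt(304621)/3246185 ≈ 0.25423 - 0.00068009*I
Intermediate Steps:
R = -4*I*sqrt(304621) (R = -4*sqrt((48*66)*85 + (-983761 + 409860)) = -4*sqrt(3168*85 - 573901) = -4*sqrt(269280 - 573901) = -4*I*sqrt(304621) ≈ -2207.7*I)
R/3246185 + 744452/2928222 = -4*I*sqrt(304621)/3246185 + 744452/2928222 = -4*I*sqrt(304621)*(1/3246185) + 744452*(1/2928222) = -4*I*sqrt(304621)/3246185 + 372226/1464111 = 372226/1464111 - 4*I*sqrt(304621)/3246185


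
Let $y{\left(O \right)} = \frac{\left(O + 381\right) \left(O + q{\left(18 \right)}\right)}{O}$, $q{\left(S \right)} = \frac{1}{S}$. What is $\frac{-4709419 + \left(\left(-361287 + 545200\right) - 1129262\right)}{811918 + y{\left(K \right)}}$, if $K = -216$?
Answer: $- \frac{1046939904}{150351359} \approx -6.9633$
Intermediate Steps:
$y{\left(O \right)} = \frac{\left(381 + O\right) \left(\frac{1}{18} + O\right)}{O}$ ($y{\left(O \right)} = \frac{\left(O + 381\right) \left(O + \frac{1}{18}\right)}{O} = \frac{\left(381 + O\right) \left(O + \frac{1}{18}\right)}{O} = \frac{\left(381 + O\right) \left(\frac{1}{18} + O\right)}{O}$)
$\frac{-4709419 + \left(\left(-361287 + 545200\right) - 1129262\right)}{811918 + y{\left(K \right)}} = \frac{-4709419 + \left(\left(-361287 + 545200\right) - 1129262\right)}{811918 + \left(\frac{6859}{18} - 216 + \frac{127}{6 \left(-216\right)}\right)} = \frac{-4709419 + \left(183913 - 1129262\right)}{811918 + \left(\frac{6859}{18} - 216 + \frac{127}{6} \left(- \frac{1}{216}\right)\right)} = \frac{-4709419 - 945349}{811918 - - \frac{213785}{1296}} = - \frac{5654768}{811918 + \frac{213785}{1296}} = - \frac{5654768}{\frac{1052459513}{1296}} = \left(-5654768\right) \frac{1296}{1052459513} = - \frac{1046939904}{150351359}$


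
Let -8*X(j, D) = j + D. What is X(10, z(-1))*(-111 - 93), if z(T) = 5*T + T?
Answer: 102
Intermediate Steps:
z(T) = 6*T
X(j, D) = -D/8 - j/8 (X(j, D) = -(j + D)/8 = -(D + j)/8 = -D/8 - j/8)
X(10, z(-1))*(-111 - 93) = (-3*(-1)/4 - 1/8*10)*(-111 - 93) = (-1/8*(-6) - 5/4)*(-204) = (3/4 - 5/4)*(-204) = -1/2*(-204) = 102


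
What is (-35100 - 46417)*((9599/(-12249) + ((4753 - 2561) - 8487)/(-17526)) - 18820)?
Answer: 109784186945702861/71558658 ≈ 1.5342e+9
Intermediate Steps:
(-35100 - 46417)*((9599/(-12249) + ((4753 - 2561) - 8487)/(-17526)) - 18820) = -81517*((9599*(-1/12249) + (2192 - 8487)*(-1/17526)) - 18820) = -81517*((-9599/12249 - 6295*(-1/17526)) - 18820) = -81517*((-9599/12249 + 6295/17526) - 18820) = -81517*(-30374873/71558658 - 18820) = -81517*(-1346764318433/71558658) = 109784186945702861/71558658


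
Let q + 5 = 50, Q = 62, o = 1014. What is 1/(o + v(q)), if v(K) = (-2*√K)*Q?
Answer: 169/56046 + 31*√5/28023 ≈ 0.0054890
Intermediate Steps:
q = 45 (q = -5 + 50 = 45)
v(K) = -124*√K (v(K) = -2*√K*62 = -124*√K)
1/(o + v(q)) = 1/(1014 - 372*√5)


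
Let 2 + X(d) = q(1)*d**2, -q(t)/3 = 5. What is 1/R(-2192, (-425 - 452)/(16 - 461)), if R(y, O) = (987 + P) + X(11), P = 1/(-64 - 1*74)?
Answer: -138/114541 ≈ -0.0012048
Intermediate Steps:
q(t) = -15 (q(t) = -3*5 = -15)
P = -1/138 (P = 1/(-64 - 74) = 1/(-138) = -1/138 ≈ -0.0072464)
X(d) = -2 - 15*d**2
R(y, O) = -114541/138 (R(y, O) = (987 - 1/138) + (-2 - 15*11**2) = 136205/138 + (-2 - 15*121) = 136205/138 + (-2 - 1815) = 136205/138 - 1817 = -114541/138)
1/R(-2192, (-425 - 452)/(16 - 461)) = 1/(-114541/138) = -138/114541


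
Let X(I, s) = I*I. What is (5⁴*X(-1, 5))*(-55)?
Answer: -34375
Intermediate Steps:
X(I, s) = I²
(5⁴*X(-1, 5))*(-55) = (5⁴*(-1)²)*(-55) = (625*1)*(-55) = 625*(-55) = -34375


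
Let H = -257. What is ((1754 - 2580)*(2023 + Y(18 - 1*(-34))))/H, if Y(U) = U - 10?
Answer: 1705690/257 ≈ 6636.9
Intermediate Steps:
Y(U) = -10 + U
((1754 - 2580)*(2023 + Y(18 - 1*(-34))))/H = ((1754 - 2580)*(2023 + (-10 + (18 - 1*(-34)))))/(-257) = -826*(2023 + (-10 + (18 + 34)))*(-1/257) = -826*(2023 + (-10 + 52))*(-1/257) = -826*(2023 + 42)*(-1/257) = -826*2065*(-1/257) = -1705690*(-1/257) = 1705690/257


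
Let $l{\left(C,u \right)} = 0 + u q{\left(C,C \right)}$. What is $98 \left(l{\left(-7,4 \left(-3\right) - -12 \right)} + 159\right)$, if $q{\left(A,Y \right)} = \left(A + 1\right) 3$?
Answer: $15582$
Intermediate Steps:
$q{\left(A,Y \right)} = 3 + 3 A$ ($q{\left(A,Y \right)} = \left(1 + A\right) 3 = 3 + 3 A$)
$l{\left(C,u \right)} = u \left(3 + 3 C\right)$ ($l{\left(C,u \right)} = 0 + u \left(3 + 3 C\right) = u \left(3 + 3 C\right)$)
$98 \left(l{\left(-7,4 \left(-3\right) - -12 \right)} + 159\right) = 98 \left(3 \left(4 \left(-3\right) - -12\right) \left(1 - 7\right) + 159\right) = 98 \left(3 \left(-12 + 12\right) \left(-6\right) + 159\right) = 98 \left(3 \cdot 0 \left(-6\right) + 159\right) = 98 \left(0 + 159\right) = 98 \cdot 159 = 15582$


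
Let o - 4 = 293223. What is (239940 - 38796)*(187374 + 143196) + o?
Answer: 66492465307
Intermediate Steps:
o = 293227 (o = 4 + 293223 = 293227)
(239940 - 38796)*(187374 + 143196) + o = (239940 - 38796)*(187374 + 143196) + 293227 = 201144*330570 + 293227 = 66492172080 + 293227 = 66492465307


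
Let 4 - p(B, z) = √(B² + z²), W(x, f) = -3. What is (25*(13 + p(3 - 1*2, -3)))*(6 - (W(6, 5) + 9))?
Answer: 0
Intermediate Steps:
p(B, z) = 4 - √(B² + z²)
(25*(13 + p(3 - 1*2, -3)))*(6 - (W(6, 5) + 9)) = (25*(13 + (4 - √((3 - 1*2)² + (-3)²))))*(6 - (-3 + 9)) = (25*(13 + (4 - √((3 - 2)² + 9))))*(6 - 1*6) = (25*(13 + (4 - √(1² + 9))))*(6 - 6) = (25*(13 + (4 - √(1 + 9))))*0 = (25*(13 + (4 - √10)))*0 = (25*(17 - √10))*0 = (425 - 25*√10)*0 = 0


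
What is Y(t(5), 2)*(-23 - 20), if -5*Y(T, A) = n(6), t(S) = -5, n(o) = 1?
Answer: 43/5 ≈ 8.6000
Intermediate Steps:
Y(T, A) = -⅕ (Y(T, A) = -⅕*1 = -⅕)
Y(t(5), 2)*(-23 - 20) = -(-23 - 20)/5 = -⅕*(-43) = 43/5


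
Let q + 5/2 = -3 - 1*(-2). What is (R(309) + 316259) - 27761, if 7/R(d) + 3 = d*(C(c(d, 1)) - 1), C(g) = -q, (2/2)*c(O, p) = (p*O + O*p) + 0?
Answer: 443998436/1539 ≈ 2.8850e+5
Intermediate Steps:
q = -7/2 (q = -5/2 + (-3 - 1*(-2)) = -5/2 + (-3 + 2) = -5/2 - 1 = -7/2 ≈ -3.5000)
c(O, p) = 2*O*p (c(O, p) = (p*O + O*p) + 0 = (O*p + O*p) + 0 = 2*O*p + 0 = 2*O*p)
C(g) = 7/2 (C(g) = -1*(-7/2) = 7/2)
R(d) = 7/(-3 + 5*d/2) (R(d) = 7/(-3 + d*(7/2 - 1)) = 7/(-3 + d*(5/2)) = 7/(-3 + 5*d/2))
(R(309) + 316259) - 27761 = (14/(-6 + 5*309) + 316259) - 27761 = (14/(-6 + 1545) + 316259) - 27761 = (14/1539 + 316259) - 27761 = 486722615/1539 - 27761 = 443998436/1539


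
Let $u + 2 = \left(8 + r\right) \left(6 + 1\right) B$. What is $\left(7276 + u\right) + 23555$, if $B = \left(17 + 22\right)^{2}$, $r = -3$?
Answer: $84064$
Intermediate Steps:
$B = 1521$ ($B = 39^{2} = 1521$)
$u = 53233$ ($u = -2 + \left(8 - 3\right) \left(6 + 1\right) 1521 = -2 + 5 \cdot 7 \cdot 1521 = -2 + 35 \cdot 1521 = -2 + 53235 = 53233$)
$\left(7276 + u\right) + 23555 = \left(7276 + 53233\right) + 23555 = 60509 + 23555 = 84064$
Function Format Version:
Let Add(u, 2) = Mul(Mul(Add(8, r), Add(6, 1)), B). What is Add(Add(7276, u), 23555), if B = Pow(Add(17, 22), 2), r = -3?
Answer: 84064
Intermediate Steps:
B = 1521 (B = Pow(39, 2) = 1521)
u = 53233 (u = Add(-2, Mul(Mul(Add(8, -3), Add(6, 1)), 1521)) = Add(-2, Mul(Mul(5, 7), 1521)) = Add(-2, Mul(35, 1521)) = Add(-2, 53235) = 53233)
Add(Add(7276, u), 23555) = Add(Add(7276, 53233), 23555) = Add(60509, 23555) = 84064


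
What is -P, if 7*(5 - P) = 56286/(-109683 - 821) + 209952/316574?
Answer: -304753103429/61219713268 ≈ -4.9780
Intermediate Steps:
P = 304753103429/61219713268 (P = 5 - (56286/(-109683 - 821) + 209952/316574)/7 = 5 - (56286/(-110504) + 209952*(1/316574))/7 = 5 - (56286*(-1/110504) + 104976/158287)/7 = 5 - (-28143/55252 + 104976/158287)/7 = 5 - ⅐*1345462911/8745673324 = 5 - 1345462911/61219713268 = 304753103429/61219713268 ≈ 4.9780)
-P = -1*304753103429/61219713268 = -304753103429/61219713268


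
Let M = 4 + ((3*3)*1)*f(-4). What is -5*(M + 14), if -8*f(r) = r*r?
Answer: 0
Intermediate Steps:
f(r) = -r²/8 (f(r) = -r*r/8 = -r²/8)
M = -14 (M = 4 + ((3*3)*1)*(-⅛*(-4)²) = 4 + (9*1)*(-⅛*16) = 4 + 9*(-2) = 4 - 18 = -14)
-5*(M + 14) = -5*(-14 + 14) = -5*0 = 0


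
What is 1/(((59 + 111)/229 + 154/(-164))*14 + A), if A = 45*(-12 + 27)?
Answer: 9389/6311724 ≈ 0.0014875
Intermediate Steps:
A = 675 (A = 45*15 = 675)
1/(((59 + 111)/229 + 154/(-164))*14 + A) = 1/(((59 + 111)/229 + 154/(-164))*14 + 675) = 1/((170*(1/229) + 154*(-1/164))*14 + 675) = 1/((170/229 - 77/82)*14 + 675) = 1/(-3693/18778*14 + 675) = 1/(-25851/9389 + 675) = 1/(6311724/9389) = 9389/6311724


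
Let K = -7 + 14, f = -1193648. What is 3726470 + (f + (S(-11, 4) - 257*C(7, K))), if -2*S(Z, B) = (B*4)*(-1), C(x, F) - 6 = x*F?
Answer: 2518695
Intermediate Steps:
K = 7
C(x, F) = 6 + F*x (C(x, F) = 6 + x*F = 6 + F*x)
S(Z, B) = 2*B (S(Z, B) = -B*4*(-1)/2 = -4*B*(-1)/2 = -(-2)*B = 2*B)
3726470 + (f + (S(-11, 4) - 257*C(7, K))) = 3726470 + (-1193648 + (2*4 - 257*(6 + 7*7))) = 3726470 + (-1193648 + (8 - 257*(6 + 49))) = 3726470 + (-1193648 + (8 - 257*55)) = 3726470 + (-1193648 + (8 - 14135)) = 3726470 + (-1193648 - 14127) = 3726470 - 1207775 = 2518695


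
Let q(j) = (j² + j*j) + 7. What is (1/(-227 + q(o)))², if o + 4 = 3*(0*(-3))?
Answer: 1/35344 ≈ 2.8293e-5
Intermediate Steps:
o = -4 (o = -4 + 3*(0*(-3)) = -4 + 3*0 = -4 + 0 = -4)
q(j) = 7 + 2*j² (q(j) = (j² + j²) + 7 = 2*j² + 7 = 7 + 2*j²)
(1/(-227 + q(o)))² = (1/(-227 + (7 + 2*(-4)²)))² = (1/(-227 + (7 + 2*16)))² = (1/(-227 + (7 + 32)))² = (1/(-227 + 39))² = (1/(-188))² = (-1/188)² = 1/35344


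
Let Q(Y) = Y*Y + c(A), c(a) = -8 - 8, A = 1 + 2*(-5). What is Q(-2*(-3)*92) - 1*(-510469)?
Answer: 815157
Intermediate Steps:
A = -9 (A = 1 - 10 = -9)
c(a) = -16
Q(Y) = -16 + Y**2 (Q(Y) = Y*Y - 16 = Y**2 - 16 = -16 + Y**2)
Q(-2*(-3)*92) - 1*(-510469) = (-16 + (-2*(-3)*92)**2) - 1*(-510469) = (-16 + (6*92)**2) + 510469 = (-16 + 552**2) + 510469 = (-16 + 304704) + 510469 = 304688 + 510469 = 815157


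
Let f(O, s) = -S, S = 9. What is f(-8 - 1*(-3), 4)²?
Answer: 81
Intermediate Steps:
f(O, s) = -9 (f(O, s) = -1*9 = -9)
f(-8 - 1*(-3), 4)² = (-9)² = 81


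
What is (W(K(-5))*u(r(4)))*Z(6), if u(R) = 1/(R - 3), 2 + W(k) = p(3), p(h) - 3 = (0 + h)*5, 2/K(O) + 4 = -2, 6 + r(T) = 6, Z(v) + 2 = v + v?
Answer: -160/3 ≈ -53.333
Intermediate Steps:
Z(v) = -2 + 2*v (Z(v) = -2 + (v + v) = -2 + 2*v)
r(T) = 0 (r(T) = -6 + 6 = 0)
K(O) = -⅓ (K(O) = 2/(-4 - 2) = 2/(-6) = 2*(-⅙) = -⅓)
p(h) = 3 + 5*h (p(h) = 3 + (0 + h)*5 = 3 + h*5 = 3 + 5*h)
W(k) = 16 (W(k) = -2 + (3 + 5*3) = -2 + (3 + 15) = -2 + 18 = 16)
u(R) = 1/(-3 + R)
(W(K(-5))*u(r(4)))*Z(6) = (16/(-3 + 0))*(-2 + 2*6) = (16/(-3))*(-2 + 12) = (16*(-⅓))*10 = -16/3*10 = -160/3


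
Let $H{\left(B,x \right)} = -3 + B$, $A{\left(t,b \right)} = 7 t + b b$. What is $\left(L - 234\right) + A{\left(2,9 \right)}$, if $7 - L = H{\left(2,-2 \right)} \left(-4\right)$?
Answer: $-136$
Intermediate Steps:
$A{\left(t,b \right)} = b^{2} + 7 t$ ($A{\left(t,b \right)} = 7 t + b^{2} = b^{2} + 7 t$)
$L = 3$ ($L = 7 - \left(-3 + 2\right) \left(-4\right) = 7 - \left(-1\right) \left(-4\right) = 7 - 4 = 3$)
$\left(L - 234\right) + A{\left(2,9 \right)} = \left(3 - 234\right) + \left(9^{2} + 7 \cdot 2\right) = -231 + \left(81 + 14\right) = -231 + 95 = -136$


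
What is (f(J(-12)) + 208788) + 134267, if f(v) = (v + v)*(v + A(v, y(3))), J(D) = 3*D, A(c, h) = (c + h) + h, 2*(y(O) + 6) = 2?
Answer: 348959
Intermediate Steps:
y(O) = -5 (y(O) = -6 + (1/2)*2 = -6 + 1 = -5)
A(c, h) = c + 2*h
f(v) = 2*v*(-10 + 2*v) (f(v) = (v + v)*(v + (v + 2*(-5))) = (2*v)*(v + (v - 10)) = (2*v)*(v + (-10 + v)) = (2*v)*(-10 + 2*v) = 2*v*(-10 + 2*v))
(f(J(-12)) + 208788) + 134267 = (4*(3*(-12))*(-5 + 3*(-12)) + 208788) + 134267 = (4*(-36)*(-5 - 36) + 208788) + 134267 = (4*(-36)*(-41) + 208788) + 134267 = (5904 + 208788) + 134267 = 214692 + 134267 = 348959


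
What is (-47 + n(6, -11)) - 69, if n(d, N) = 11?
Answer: -105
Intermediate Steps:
(-47 + n(6, -11)) - 69 = (-47 + 11) - 69 = -36 - 69 = -105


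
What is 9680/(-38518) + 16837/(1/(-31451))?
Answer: -10198420243973/19259 ≈ -5.2954e+8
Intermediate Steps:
9680/(-38518) + 16837/(1/(-31451)) = 9680*(-1/38518) + 16837/(-1/31451) = -4840/19259 + 16837*(-31451) = -4840/19259 - 529540487 = -10198420243973/19259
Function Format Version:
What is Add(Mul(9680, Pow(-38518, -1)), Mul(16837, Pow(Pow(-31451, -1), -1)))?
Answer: Rational(-10198420243973, 19259) ≈ -5.2954e+8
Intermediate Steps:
Add(Mul(9680, Pow(-38518, -1)), Mul(16837, Pow(Pow(-31451, -1), -1))) = Add(Mul(9680, Rational(-1, 38518)), Mul(16837, Pow(Rational(-1, 31451), -1))) = Add(Rational(-4840, 19259), Mul(16837, -31451)) = Add(Rational(-4840, 19259), -529540487) = Rational(-10198420243973, 19259)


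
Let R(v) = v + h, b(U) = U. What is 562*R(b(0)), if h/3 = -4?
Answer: -6744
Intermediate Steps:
h = -12 (h = 3*(-4) = -12)
R(v) = -12 + v (R(v) = v - 12 = -12 + v)
562*R(b(0)) = 562*(-12 + 0) = 562*(-12) = -6744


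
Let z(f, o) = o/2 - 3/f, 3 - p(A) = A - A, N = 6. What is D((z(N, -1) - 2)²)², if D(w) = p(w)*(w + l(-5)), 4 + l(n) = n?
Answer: 0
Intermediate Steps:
p(A) = 3 (p(A) = 3 - (A - A) = 3 - 1*0 = 3 + 0 = 3)
l(n) = -4 + n
z(f, o) = o/2 - 3/f (z(f, o) = o*(½) - 3/f = o/2 - 3/f)
D(w) = -27 + 3*w (D(w) = 3*(w + (-4 - 5)) = 3*(w - 9) = 3*(-9 + w) = -27 + 3*w)
D((z(N, -1) - 2)²)² = (-27 + 3*(((½)*(-1) - 3/6) - 2)²)² = (-27 + 3*((-½ - 3*⅙) - 2)²)² = (-27 + 3*((-½ - ½) - 2)²)² = (-27 + 3*(-1 - 2)²)² = (-27 + 3*(-3)²)² = (-27 + 3*9)² = (-27 + 27)² = 0² = 0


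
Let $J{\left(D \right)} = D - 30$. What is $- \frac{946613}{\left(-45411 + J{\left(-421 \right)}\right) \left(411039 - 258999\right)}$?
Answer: $\frac{946613}{6972858480} \approx 0.00013576$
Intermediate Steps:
$J{\left(D \right)} = -30 + D$
$- \frac{946613}{\left(-45411 + J{\left(-421 \right)}\right) \left(411039 - 258999\right)} = - \frac{946613}{\left(-45411 - 451\right) \left(411039 - 258999\right)} = - \frac{946613}{\left(-45411 - 451\right) 152040} = - \frac{946613}{\left(-45862\right) 152040} = - \frac{946613}{-6972858480} = \left(-946613\right) \left(- \frac{1}{6972858480}\right) = \frac{946613}{6972858480}$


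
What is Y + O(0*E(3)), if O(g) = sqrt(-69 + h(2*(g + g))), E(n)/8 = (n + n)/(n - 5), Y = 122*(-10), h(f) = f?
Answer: -1220 + I*sqrt(69) ≈ -1220.0 + 8.3066*I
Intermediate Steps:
Y = -1220
E(n) = 16*n/(-5 + n) (E(n) = 8*((n + n)/(n - 5)) = 8*((2*n)/(-5 + n)) = 8*(2*n/(-5 + n)) = 16*n/(-5 + n))
O(g) = sqrt(-69 + 4*g) (O(g) = sqrt(-69 + 2*(g + g)) = sqrt(-69 + 2*(2*g)) = sqrt(-69 + 4*g))
Y + O(0*E(3)) = -1220 + sqrt(-69 + 4*(0*(16*3/(-5 + 3)))) = -1220 + sqrt(-69 + 4*(0*(16*3/(-2)))) = -1220 + sqrt(-69 + 4*(0*(16*3*(-1/2)))) = -1220 + sqrt(-69 + 4*(0*(-24))) = -1220 + sqrt(-69 + 4*0) = -1220 + sqrt(-69 + 0) = -1220 + sqrt(-69) = -1220 + I*sqrt(69)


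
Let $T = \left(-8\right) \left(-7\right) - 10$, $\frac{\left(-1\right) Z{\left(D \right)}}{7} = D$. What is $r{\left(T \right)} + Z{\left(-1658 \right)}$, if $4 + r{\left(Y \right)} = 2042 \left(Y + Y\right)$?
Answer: $199466$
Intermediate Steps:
$Z{\left(D \right)} = - 7 D$
$T = 46$ ($T = 56 - 10 = 46$)
$r{\left(Y \right)} = -4 + 4084 Y$ ($r{\left(Y \right)} = -4 + 2042 \left(Y + Y\right) = -4 + 2042 \cdot 2 Y = -4 + 4084 Y$)
$r{\left(T \right)} + Z{\left(-1658 \right)} = \left(-4 + 4084 \cdot 46\right) - -11606 = \left(-4 + 187864\right) + 11606 = 187860 + 11606 = 199466$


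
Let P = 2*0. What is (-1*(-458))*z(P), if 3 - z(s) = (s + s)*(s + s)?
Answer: 1374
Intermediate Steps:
P = 0
z(s) = 3 - 4*s² (z(s) = 3 - (s + s)*(s + s) = 3 - 2*s*2*s = 3 - 4*s²)
(-1*(-458))*z(P) = (-1*(-458))*(3 - 4*0²) = 458*(3 - 4*0) = 458*(3 + 0) = 458*3 = 1374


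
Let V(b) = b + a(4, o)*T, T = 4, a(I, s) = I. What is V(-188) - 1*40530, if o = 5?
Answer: -40702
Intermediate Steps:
V(b) = 16 + b (V(b) = b + 4*4 = b + 16 = 16 + b)
V(-188) - 1*40530 = (16 - 188) - 1*40530 = -172 - 40530 = -40702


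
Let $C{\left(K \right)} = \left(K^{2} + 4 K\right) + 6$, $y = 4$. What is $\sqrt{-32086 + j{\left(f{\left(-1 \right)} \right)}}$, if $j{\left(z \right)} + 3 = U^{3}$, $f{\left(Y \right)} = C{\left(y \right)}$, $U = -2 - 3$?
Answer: $i \sqrt{32214} \approx 179.48 i$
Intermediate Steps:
$U = -5$
$C{\left(K \right)} = 6 + K^{2} + 4 K$
$f{\left(Y \right)} = 38$ ($f{\left(Y \right)} = 6 + 4^{2} + 4 \cdot 4 = 6 + 16 + 16 = 38$)
$j{\left(z \right)} = -128$ ($j{\left(z \right)} = -3 + \left(-5\right)^{3} = -3 - 125 = -128$)
$\sqrt{-32086 + j{\left(f{\left(-1 \right)} \right)}} = \sqrt{-32086 - 128} = \sqrt{-32214} = i \sqrt{32214}$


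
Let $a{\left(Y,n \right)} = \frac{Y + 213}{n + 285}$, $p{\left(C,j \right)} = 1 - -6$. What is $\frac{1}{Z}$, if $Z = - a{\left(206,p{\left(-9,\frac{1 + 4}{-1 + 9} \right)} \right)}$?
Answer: $- \frac{292}{419} \approx -0.6969$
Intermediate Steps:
$p{\left(C,j \right)} = 7$ ($p{\left(C,j \right)} = 1 + 6 = 7$)
$a{\left(Y,n \right)} = \frac{213 + Y}{285 + n}$
$Z = - \frac{419}{292}$ ($Z = - \frac{213 + 206}{285 + 7} = - \frac{419}{292} \approx -1.4349$)
$\frac{1}{Z} = \frac{1}{- \frac{419}{292}} = - \frac{292}{419}$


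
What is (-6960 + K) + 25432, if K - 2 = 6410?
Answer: 24884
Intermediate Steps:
K = 6412 (K = 2 + 6410 = 6412)
(-6960 + K) + 25432 = (-6960 + 6412) + 25432 = -548 + 25432 = 24884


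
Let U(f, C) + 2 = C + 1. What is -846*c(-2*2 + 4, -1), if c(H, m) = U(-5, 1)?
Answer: 0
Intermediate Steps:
U(f, C) = -1 + C (U(f, C) = -2 + (C + 1) = -2 + (1 + C) = -1 + C)
c(H, m) = 0 (c(H, m) = -1 + 1 = 0)
-846*c(-2*2 + 4, -1) = -846*0 = 0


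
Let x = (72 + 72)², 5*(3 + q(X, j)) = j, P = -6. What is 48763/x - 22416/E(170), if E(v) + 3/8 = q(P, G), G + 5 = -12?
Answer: 18605941813/5619456 ≈ 3311.0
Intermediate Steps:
G = -17 (G = -5 - 12 = -17)
q(X, j) = -3 + j/5
E(v) = -271/40 (E(v) = -3/8 + (-3 + (⅕)*(-17)) = -3/8 + (-3 - 17/5) = -3/8 - 32/5 = -271/40)
x = 20736 (x = 144² = 20736)
48763/x - 22416/E(170) = 48763/20736 - 22416/(-271/40) = 48763*(1/20736) - 22416*(-40/271) = 48763/20736 + 896640/271 = 18605941813/5619456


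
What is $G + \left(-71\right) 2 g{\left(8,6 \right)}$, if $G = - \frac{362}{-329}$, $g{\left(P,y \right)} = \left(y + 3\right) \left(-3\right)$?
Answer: $\frac{1261748}{329} \approx 3835.1$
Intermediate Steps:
$g{\left(P,y \right)} = -9 - 3 y$ ($g{\left(P,y \right)} = \left(3 + y\right) \left(-3\right) = -9 - 3 y$)
$G = \frac{362}{329}$ ($G = \left(-362\right) \left(- \frac{1}{329}\right) = \frac{362}{329} \approx 1.1003$)
$G + \left(-71\right) 2 g{\left(8,6 \right)} = \frac{362}{329} + \left(-71\right) 2 \left(-9 - 18\right) = \frac{362}{329} - 142 \left(-9 - 18\right) = \frac{362}{329} - -3834 = \frac{362}{329} + 3834 = \frac{1261748}{329}$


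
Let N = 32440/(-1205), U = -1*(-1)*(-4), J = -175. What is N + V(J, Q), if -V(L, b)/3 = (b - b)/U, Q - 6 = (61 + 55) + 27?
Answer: -6488/241 ≈ -26.921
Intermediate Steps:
U = -4 (U = 1*(-4) = -4)
Q = 149 (Q = 6 + ((61 + 55) + 27) = 6 + (116 + 27) = 6 + 143 = 149)
V(L, b) = 0 (V(L, b) = -3*(b - b)/(-4) = -0*(-1)/4 = -3*0 = 0)
N = -6488/241 (N = 32440*(-1/1205) = -6488/241 ≈ -26.921)
N + V(J, Q) = -6488/241 + 0 = -6488/241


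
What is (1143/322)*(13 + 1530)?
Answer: 1763649/322 ≈ 5477.2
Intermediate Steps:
(1143/322)*(13 + 1530) = (1143*(1/322))*1543 = (1143/322)*1543 = 1763649/322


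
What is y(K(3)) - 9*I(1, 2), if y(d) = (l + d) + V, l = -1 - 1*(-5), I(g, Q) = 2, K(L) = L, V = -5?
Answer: -16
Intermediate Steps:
l = 4 (l = -1 + 5 = 4)
y(d) = -1 + d (y(d) = (4 + d) - 5 = -1 + d)
y(K(3)) - 9*I(1, 2) = (-1 + 3) - 9*2 = 2 - 18 = -16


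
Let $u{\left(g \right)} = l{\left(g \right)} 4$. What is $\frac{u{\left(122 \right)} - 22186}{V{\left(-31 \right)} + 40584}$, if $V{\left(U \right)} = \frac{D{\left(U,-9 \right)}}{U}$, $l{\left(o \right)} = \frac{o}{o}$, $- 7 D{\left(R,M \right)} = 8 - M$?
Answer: $- \frac{4813494}{8806745} \approx -0.54657$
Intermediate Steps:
$D{\left(R,M \right)} = - \frac{8}{7} + \frac{M}{7}$ ($D{\left(R,M \right)} = - \frac{8 - M}{7} = - \frac{8}{7} + \frac{M}{7}$)
$l{\left(o \right)} = 1$
$V{\left(U \right)} = - \frac{17}{7 U}$ ($V{\left(U \right)} = \frac{- \frac{8}{7} + \frac{1}{7} \left(-9\right)}{U} = \frac{- \frac{8}{7} - \frac{9}{7}}{U} = - \frac{17}{7 U}$)
$u{\left(g \right)} = 4$ ($u{\left(g \right)} = 1 \cdot 4 = 4$)
$\frac{u{\left(122 \right)} - 22186}{V{\left(-31 \right)} + 40584} = \frac{4 - 22186}{- \frac{17}{7 \left(-31\right)} + 40584} = - \frac{22182}{\left(- \frac{17}{7}\right) \left(- \frac{1}{31}\right) + 40584} = - \frac{22182}{\frac{17}{217} + 40584} = - \frac{22182}{\frac{8806745}{217}} = \left(-22182\right) \frac{217}{8806745} = - \frac{4813494}{8806745}$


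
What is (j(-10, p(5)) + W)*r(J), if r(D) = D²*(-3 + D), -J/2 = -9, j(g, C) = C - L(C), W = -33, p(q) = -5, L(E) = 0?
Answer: -184680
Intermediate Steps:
j(g, C) = C (j(g, C) = C - 1*0 = C + 0 = C)
J = 18 (J = -2*(-9) = 18)
(j(-10, p(5)) + W)*r(J) = (-5 - 33)*(18²*(-3 + 18)) = -12312*15 = -38*4860 = -184680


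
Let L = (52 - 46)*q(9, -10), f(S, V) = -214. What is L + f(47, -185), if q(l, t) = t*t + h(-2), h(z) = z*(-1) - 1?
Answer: 392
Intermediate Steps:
h(z) = -1 - z (h(z) = -z - 1 = -1 - z)
q(l, t) = 1 + t² (q(l, t) = t*t + (-1 - 1*(-2)) = t² + (-1 + 2) = t² + 1 = 1 + t²)
L = 606 (L = (52 - 46)*(1 + (-10)²) = 6*(1 + 100) = 6*101 = 606)
L + f(47, -185) = 606 - 214 = 392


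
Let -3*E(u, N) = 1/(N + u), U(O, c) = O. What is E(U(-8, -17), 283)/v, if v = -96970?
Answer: 1/80000250 ≈ 1.2500e-8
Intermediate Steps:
E(u, N) = -1/(3*(N + u))
E(U(-8, -17), 283)/v = -1/(3*283 + 3*(-8))/(-96970) = -1/(849 - 24)*(-1/96970) = -1/825*(-1/96970) = 1/80000250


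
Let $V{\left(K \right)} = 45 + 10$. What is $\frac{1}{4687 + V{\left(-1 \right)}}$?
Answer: $\frac{1}{4742} \approx 0.00021088$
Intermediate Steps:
$V{\left(K \right)} = 55$
$\frac{1}{4687 + V{\left(-1 \right)}} = \frac{1}{4687 + 55} = \frac{1}{4742}$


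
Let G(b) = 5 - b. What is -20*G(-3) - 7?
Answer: -167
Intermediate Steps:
-20*G(-3) - 7 = -20*(5 - 1*(-3)) - 7 = -20*(5 + 3) - 7 = -20*8 - 7 = -160 - 7 = -167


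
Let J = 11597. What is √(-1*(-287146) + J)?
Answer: √298743 ≈ 546.57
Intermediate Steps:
√(-1*(-287146) + J) = √(-1*(-287146) + 11597) = √(287146 + 11597) = √298743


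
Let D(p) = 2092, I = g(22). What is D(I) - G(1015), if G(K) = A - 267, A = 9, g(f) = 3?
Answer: 2350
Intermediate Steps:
I = 3
G(K) = -258 (G(K) = 9 - 267 = -258)
D(I) - G(1015) = 2092 - 1*(-258) = 2092 + 258 = 2350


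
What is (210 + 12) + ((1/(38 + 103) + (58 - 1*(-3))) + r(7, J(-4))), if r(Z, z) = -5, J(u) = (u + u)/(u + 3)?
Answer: 39199/141 ≈ 278.01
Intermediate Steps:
J(u) = 2*u/(3 + u) (J(u) = (2*u)/(3 + u) = 2*u/(3 + u))
(210 + 12) + ((1/(38 + 103) + (58 - 1*(-3))) + r(7, J(-4))) = (210 + 12) + ((1/(38 + 103) + (58 - 1*(-3))) - 5) = 222 + ((1/141 + (58 + 3)) - 5) = 222 + ((1/141 + 61) - 5) = 222 + (8602/141 - 5) = 222 + 7897/141 = 39199/141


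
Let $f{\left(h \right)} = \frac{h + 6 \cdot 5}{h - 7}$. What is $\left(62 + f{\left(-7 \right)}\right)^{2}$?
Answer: $\frac{714025}{196} \approx 3643.0$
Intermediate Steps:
$f{\left(h \right)} = \frac{30 + h}{-7 + h}$ ($f{\left(h \right)} = \frac{h + 30}{-7 + h} = \frac{30 + h}{-7 + h}$)
$\left(62 + f{\left(-7 \right)}\right)^{2} = \left(62 + \frac{30 - 7}{-7 - 7}\right)^{2} = \left(62 + \frac{1}{-14} \cdot 23\right)^{2} = \left(62 - \frac{23}{14}\right)^{2} = \left(\frac{845}{14}\right)^{2} = \frac{714025}{196}$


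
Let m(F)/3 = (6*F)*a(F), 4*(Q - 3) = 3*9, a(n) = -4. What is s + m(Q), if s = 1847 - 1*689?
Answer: 456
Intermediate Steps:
s = 1158 (s = 1847 - 689 = 1158)
Q = 39/4 (Q = 3 + (3*9)/4 = 3 + (¼)*27 = 3 + 27/4 = 39/4 ≈ 9.7500)
m(F) = -72*F (m(F) = 3*((6*F)*(-4)) = 3*(-24*F) = -72*F)
s + m(Q) = 1158 - 72*39/4 = 1158 - 702 = 456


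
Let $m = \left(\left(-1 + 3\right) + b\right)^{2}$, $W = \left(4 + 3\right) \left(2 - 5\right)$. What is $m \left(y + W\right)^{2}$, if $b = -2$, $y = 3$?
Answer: $0$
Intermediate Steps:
$W = -21$ ($W = 7 \left(-3\right) = -21$)
$m = 0$ ($m = \left(\left(-1 + 3\right) - 2\right)^{2} = \left(2 - 2\right)^{2} = 0^{2} = 0$)
$m \left(y + W\right)^{2} = 0 \left(3 - 21\right)^{2} = 0 \left(-18\right)^{2} = 0 \cdot 324 = 0$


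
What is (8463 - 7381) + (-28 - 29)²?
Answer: 4331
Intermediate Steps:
(8463 - 7381) + (-28 - 29)² = 1082 + (-57)² = 1082 + 3249 = 4331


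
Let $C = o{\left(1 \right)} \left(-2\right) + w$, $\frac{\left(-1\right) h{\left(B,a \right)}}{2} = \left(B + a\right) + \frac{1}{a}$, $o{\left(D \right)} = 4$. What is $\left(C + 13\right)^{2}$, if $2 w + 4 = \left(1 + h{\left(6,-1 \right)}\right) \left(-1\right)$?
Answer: $\frac{169}{4} \approx 42.25$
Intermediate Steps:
$h{\left(B,a \right)} = - 2 B - 2 a - \frac{2}{a}$ ($h{\left(B,a \right)} = - 2 \left(\left(B + a\right) + \frac{1}{a}\right) = - 2 \left(B + a + \frac{1}{a}\right) = - 2 B - 2 a - \frac{2}{a}$)
$w = \frac{3}{2}$ ($w = -2 + \frac{\left(1 + \frac{2 \left(-1 - - (6 - 1)\right)}{-1}\right) \left(-1\right)}{2} = -2 + \frac{\left(1 + 2 \left(-1\right) \left(-1 - \left(-1\right) 5\right)\right) \left(-1\right)}{2} = -2 + \frac{\left(1 + 2 \left(-1\right) \left(-1 + 5\right)\right) \left(-1\right)}{2} = -2 + \frac{\left(1 + 2 \left(-1\right) 4\right) \left(-1\right)}{2} = -2 + \frac{\left(1 - 8\right) \left(-1\right)}{2} = -2 + \frac{\left(-7\right) \left(-1\right)}{2} = -2 + \frac{1}{2} \cdot 7 = -2 + \frac{7}{2} = \frac{3}{2} \approx 1.5$)
$C = - \frac{13}{2}$ ($C = 4 \left(-2\right) + \frac{3}{2} = -8 + \frac{3}{2} = - \frac{13}{2} \approx -6.5$)
$\left(C + 13\right)^{2} = \left(- \frac{13}{2} + 13\right)^{2} = \left(\frac{13}{2}\right)^{2} = \frac{169}{4}$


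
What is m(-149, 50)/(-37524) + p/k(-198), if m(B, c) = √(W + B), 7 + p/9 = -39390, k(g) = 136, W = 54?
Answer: -354573/136 - I*√95/37524 ≈ -2607.2 - 0.00025975*I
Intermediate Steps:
p = -354573 (p = -63 + 9*(-39390) = -63 - 354510 = -354573)
m(B, c) = √(54 + B)
m(-149, 50)/(-37524) + p/k(-198) = √(54 - 149)/(-37524) - 354573/136 = √(-95)*(-1/37524) - 354573*1/136 = (I*√95)*(-1/37524) - 354573/136 = -I*√95/37524 - 354573/136 = -354573/136 - I*√95/37524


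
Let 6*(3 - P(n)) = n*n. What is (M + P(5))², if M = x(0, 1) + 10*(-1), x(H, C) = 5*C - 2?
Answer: 2401/36 ≈ 66.694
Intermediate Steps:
x(H, C) = -2 + 5*C
P(n) = 3 - n²/6 (P(n) = 3 - n*n/6 = 3 - n²/6)
M = -7 (M = (-2 + 5*1) + 10*(-1) = (-2 + 5) - 10 = 3 - 10 = -7)
(M + P(5))² = (-7 + (3 - ⅙*5²))² = (-7 + (3 - ⅙*25))² = (-7 + (3 - 25/6))² = (-7 - 7/6)² = (-49/6)² = 2401/36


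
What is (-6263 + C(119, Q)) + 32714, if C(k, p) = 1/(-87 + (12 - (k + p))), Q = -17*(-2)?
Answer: 6030827/228 ≈ 26451.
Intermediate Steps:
Q = 34
C(k, p) = 1/(-75 - k - p) (C(k, p) = 1/(-87 + (12 + (-k - p))) = 1/(-87 + (12 - k - p)) = 1/(-75 - k - p))
(-6263 + C(119, Q)) + 32714 = (-6263 - 1/(75 + 119 + 34)) + 32714 = (-6263 - 1/228) + 32714 = -1427965/228 + 32714 = 6030827/228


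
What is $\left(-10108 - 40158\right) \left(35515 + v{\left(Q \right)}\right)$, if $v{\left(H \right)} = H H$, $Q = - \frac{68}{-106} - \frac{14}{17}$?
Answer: $- \frac{1449226053633326}{811801} \approx -1.7852 \cdot 10^{9}$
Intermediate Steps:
$Q = - \frac{164}{901}$ ($Q = \left(-68\right) \left(- \frac{1}{106}\right) - \frac{14}{17} = \frac{34}{53} - \frac{14}{17} = - \frac{164}{901} \approx -0.18202$)
$v{\left(H \right)} = H^{2}$
$\left(-10108 - 40158\right) \left(35515 + v{\left(Q \right)}\right) = \left(-10108 - 40158\right) \left(35515 + \left(- \frac{164}{901}\right)^{2}\right) = - 50266 \left(35515 + \frac{26896}{811801}\right) = \left(-50266\right) \frac{28831139411}{811801} = - \frac{1449226053633326}{811801}$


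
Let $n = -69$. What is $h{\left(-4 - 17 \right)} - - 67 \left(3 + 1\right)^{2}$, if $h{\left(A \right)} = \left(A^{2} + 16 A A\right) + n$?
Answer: $8500$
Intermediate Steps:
$h{\left(A \right)} = -69 + 17 A^{2}$ ($h{\left(A \right)} = \left(A^{2} + 16 A A\right) - 69 = \left(A^{2} + 16 A^{2}\right) - 69 = 17 A^{2} - 69 = -69 + 17 A^{2}$)
$h{\left(-4 - 17 \right)} - - 67 \left(3 + 1\right)^{2} = \left(-69 + 17 \left(-4 - 17\right)^{2}\right) - - 67 \left(3 + 1\right)^{2} = \left(-69 + 17 \left(-4 - 17\right)^{2}\right) - - 67 \cdot 4^{2} = \left(-69 + 17 \left(-21\right)^{2}\right) - \left(-67\right) 16 = \left(-69 + 17 \cdot 441\right) - -1072 = \left(-69 + 7497\right) + 1072 = 7428 + 1072 = 8500$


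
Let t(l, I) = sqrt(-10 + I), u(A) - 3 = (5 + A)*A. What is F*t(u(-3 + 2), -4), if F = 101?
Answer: 101*I*sqrt(14) ≈ 377.91*I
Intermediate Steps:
u(A) = 3 + A*(5 + A) (u(A) = 3 + (5 + A)*A = 3 + A*(5 + A))
F*t(u(-3 + 2), -4) = 101*sqrt(-10 - 4) = 101*sqrt(-14) = 101*(I*sqrt(14)) = 101*I*sqrt(14)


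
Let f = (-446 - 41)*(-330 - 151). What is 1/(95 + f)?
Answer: 1/234342 ≈ 4.2673e-6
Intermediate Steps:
f = 234247 (f = -487*(-481) = 234247)
1/(95 + f) = 1/(95 + 234247) = 1/234342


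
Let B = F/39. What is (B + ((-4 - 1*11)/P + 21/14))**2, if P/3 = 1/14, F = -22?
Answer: 29019769/6084 ≈ 4769.9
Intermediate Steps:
P = 3/14 ≈ 0.21429
B = -22/39 ≈ -0.56410
(B + ((-4 - 1*11)/P + 21/14))**2 = (-22/39 + ((-4 - 1*11)/(3/14) + 21/14))**2 = (-22/39 + ((-4 - 11)*(14/3) + 21*(1/14)))**2 = (-22/39 + (-15*14/3 + 3/2))**2 = (-22/39 + (-70 + 3/2))**2 = (-22/39 - 137/2)**2 = (-5387/78)**2 = 29019769/6084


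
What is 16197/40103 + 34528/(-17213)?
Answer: -22568927/14087611 ≈ -1.6020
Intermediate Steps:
16197/40103 + 34528/(-17213) = 16197*(1/40103) + 34528*(-1/17213) = 16197/40103 - 34528/17213 = -22568927/14087611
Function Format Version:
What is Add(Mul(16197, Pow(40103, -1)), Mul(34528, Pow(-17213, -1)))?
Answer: Rational(-22568927, 14087611) ≈ -1.6020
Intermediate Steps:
Add(Mul(16197, Pow(40103, -1)), Mul(34528, Pow(-17213, -1))) = Add(Mul(16197, Rational(1, 40103)), Mul(34528, Rational(-1, 17213))) = Add(Rational(16197, 40103), Rational(-34528, 17213)) = Rational(-22568927, 14087611)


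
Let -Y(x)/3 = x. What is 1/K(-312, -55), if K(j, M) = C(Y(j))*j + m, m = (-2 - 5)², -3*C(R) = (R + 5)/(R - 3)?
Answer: 933/143581 ≈ 0.0064981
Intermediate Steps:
Y(x) = -3*x
C(R) = -(5 + R)/(3*(-3 + R)) (C(R) = -(R + 5)/(3*(R - 3)) = -(5 + R)/(3*(-3 + R)))
m = 49 (m = (-7)² = 49)
K(j, M) = 49 + j*(-5 + 3*j)/(3*(-3 - 3*j)) (K(j, M) = ((-5 - (-3)*j)/(3*(-3 - 3*j)))*j + 49 = ((-5 + 3*j)/(3*(-3 - 3*j)))*j + 49 = j*(-5 + 3*j)/(3*(-3 - 3*j)) + 49 = 49 + j*(-5 + 3*j)/(3*(-3 - 3*j)))
1/K(-312, -55) = 1/((441 - 3*(-312)² + 446*(-312))/(9*(1 - 312))) = 1/((⅑)*(441 - 3*97344 - 139152)/(-311)) = 1/((⅑)*(-1/311)*(441 - 292032 - 139152)) = 1/((⅑)*(-1/311)*(-430743)) = 1/(143581/933) = 933/143581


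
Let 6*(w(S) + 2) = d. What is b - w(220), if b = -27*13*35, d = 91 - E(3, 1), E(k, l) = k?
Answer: -36893/3 ≈ -12298.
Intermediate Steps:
d = 88 (d = 91 - 1*3 = 91 - 3 = 88)
w(S) = 38/3 (w(S) = -2 + (1/6)*88 = -2 + 44/3 = 38/3)
b = -12285 (b = -351*35 = -12285)
b - w(220) = -12285 - 1*38/3 = -12285 - 38/3 = -36893/3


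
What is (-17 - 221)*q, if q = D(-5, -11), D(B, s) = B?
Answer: 1190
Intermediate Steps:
q = -5
(-17 - 221)*q = (-17 - 221)*(-5) = -238*(-5) = 1190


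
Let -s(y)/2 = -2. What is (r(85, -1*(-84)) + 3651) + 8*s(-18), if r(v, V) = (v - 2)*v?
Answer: 10738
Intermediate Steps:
s(y) = 4 (s(y) = -2*(-2) = 4)
r(v, V) = v*(-2 + v) (r(v, V) = (-2 + v)*v = v*(-2 + v))
(r(85, -1*(-84)) + 3651) + 8*s(-18) = (85*(-2 + 85) + 3651) + 8*4 = (85*83 + 3651) + 32 = (7055 + 3651) + 32 = 10706 + 32 = 10738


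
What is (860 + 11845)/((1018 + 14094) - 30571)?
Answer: -4235/5153 ≈ -0.82185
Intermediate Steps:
(860 + 11845)/((1018 + 14094) - 30571) = 12705/(15112 - 30571) = 12705/(-15459) = 12705*(-1/15459) = -4235/5153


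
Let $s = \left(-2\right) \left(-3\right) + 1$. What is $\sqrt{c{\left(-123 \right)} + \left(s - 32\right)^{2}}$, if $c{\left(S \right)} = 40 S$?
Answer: $i \sqrt{4295} \approx 65.536 i$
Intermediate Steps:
$s = 7$ ($s = 6 + 1 = 7$)
$\sqrt{c{\left(-123 \right)} + \left(s - 32\right)^{2}} = \sqrt{40 \left(-123\right) + \left(7 - 32\right)^{2}} = \sqrt{-4920 + \left(7 - 32\right)^{2}} = \sqrt{-4920 + \left(-25\right)^{2}} = \sqrt{-4920 + 625} = \sqrt{-4295} = i \sqrt{4295}$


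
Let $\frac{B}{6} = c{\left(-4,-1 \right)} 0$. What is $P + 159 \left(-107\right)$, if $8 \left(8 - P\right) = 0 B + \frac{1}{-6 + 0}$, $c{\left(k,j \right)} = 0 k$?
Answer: $- \frac{816239}{48} \approx -17005.0$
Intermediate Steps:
$c{\left(k,j \right)} = 0$
$B = 0$ ($B = 6 \cdot 0 \cdot 0 = 6 \cdot 0 = 0$)
$P = \frac{385}{48}$ ($P = 8 - \frac{0 \cdot 0 + \frac{1}{-6 + 0}}{8} = 8 - \frac{0 + \frac{1}{-6}}{8} = 8 - \frac{0 - \frac{1}{6}}{8} = 8 - - \frac{1}{48} = 8 + \frac{1}{48} = \frac{385}{48} \approx 8.0208$)
$P + 159 \left(-107\right) = \frac{385}{48} + 159 \left(-107\right) = \frac{385}{48} - 17013 = - \frac{816239}{48}$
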